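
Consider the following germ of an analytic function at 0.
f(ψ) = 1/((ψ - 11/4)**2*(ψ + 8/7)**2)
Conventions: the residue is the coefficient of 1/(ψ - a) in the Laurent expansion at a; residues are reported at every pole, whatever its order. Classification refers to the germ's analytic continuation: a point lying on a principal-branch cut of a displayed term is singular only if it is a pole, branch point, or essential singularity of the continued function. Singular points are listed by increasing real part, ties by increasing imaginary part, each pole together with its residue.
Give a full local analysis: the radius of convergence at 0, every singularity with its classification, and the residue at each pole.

Radius of convergence at 0: 8/7.
At -8/7: a pole of order 2; residue 43904/1295029.
At 11/4: a pole of order 2; residue -43904/1295029.

Denominator factor (ψ + 8/7)^2: pole of order 2 at -8/7, modulus 8/7.
Denominator factor (ψ - 11/4)^2: pole of order 2 at 11/4, modulus 11/4.
The radius of convergence is the smallest modulus among the singular points: 8/7.
At the order-2 pole -8/7 set g(ψ) = (ψ - (-8/7))^2*f(ψ) = (ψ - 11/4)**(-2).
Order-2 pole: residue = g'(a); g'(-8/7) = 43904/1295029, so the residue is 43904/1295029.
At the order-2 pole 11/4 set g(ψ) = (ψ - (11/4))^2*f(ψ) = (ψ + 8/7)**(-2).
Order-2 pole: residue = g'(a); g'(11/4) = -43904/1295029, so the residue is -43904/1295029.
List the singular points by increasing real part (a conjugate pair: the negative imaginary part first).


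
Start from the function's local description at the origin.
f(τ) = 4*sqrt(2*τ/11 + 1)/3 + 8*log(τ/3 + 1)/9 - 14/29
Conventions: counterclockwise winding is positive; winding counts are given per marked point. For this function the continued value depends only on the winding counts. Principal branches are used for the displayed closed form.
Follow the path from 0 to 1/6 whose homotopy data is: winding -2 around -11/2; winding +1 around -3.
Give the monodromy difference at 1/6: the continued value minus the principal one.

Continued minus principal equals (16/9)*pi*i.

The rational part is single-valued and drops out of the difference; each branch term changes only by its own monodromy.
(4/3)*sqrt(1 - τ/(-11/2)): winding -2 is even, the square root returns to the same sheet, contribution 0.
(8/9)*log(1 - τ/(-3)): each positive loop around -3 adds 2*pi*i to the log, so winding +1 contributes (8/9)*(1)*2*pi*i = (16/9)*pi*i.
Summing the contributions at τ = 1/6 gives (16/9)*pi*i.


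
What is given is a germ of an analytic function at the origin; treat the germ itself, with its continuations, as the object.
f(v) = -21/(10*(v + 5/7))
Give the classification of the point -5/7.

The point is a pole of order 1.

The denominator factor v + 5/7 vanishes at -5/7 and appears to the power 1; the numerator there equals -21/10, nonzero, and no other factor vanishes.
Hence a pole whose order is the multiplicity, 1.


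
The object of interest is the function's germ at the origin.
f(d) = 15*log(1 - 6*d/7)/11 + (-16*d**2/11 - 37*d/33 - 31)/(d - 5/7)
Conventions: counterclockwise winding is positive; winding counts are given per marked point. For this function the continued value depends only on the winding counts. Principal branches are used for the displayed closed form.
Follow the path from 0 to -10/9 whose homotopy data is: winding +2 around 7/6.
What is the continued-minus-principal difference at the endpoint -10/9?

The rational part is single-valued and drops out of the difference; each branch term changes only by its own monodromy.
(15/11)*log(1 - d/(7/6)): each positive loop around 7/6 adds 2*pi*i to the log, so winding +2 contributes (15/11)*(2)*2*pi*i = (60/11)*pi*i.
Summing the contributions at d = -10/9 gives (60/11)*pi*i.

Continued minus principal equals (60/11)*pi*i.


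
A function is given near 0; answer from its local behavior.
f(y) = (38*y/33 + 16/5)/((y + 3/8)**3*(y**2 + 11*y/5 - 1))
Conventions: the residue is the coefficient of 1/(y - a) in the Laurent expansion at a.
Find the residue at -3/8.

The residue is -2053805056/738213861.

At the order-3 pole -3/8 set g(y) = (y - (-3/8))^3*f(y) = (38*y/33 + 16/5)/(y**2 + 11*y/5 - 1).
Order-3 pole: residue = g''(a)/2; g''(-3/8) = -4107610112/738213861, so the residue is -2053805056/738213861.


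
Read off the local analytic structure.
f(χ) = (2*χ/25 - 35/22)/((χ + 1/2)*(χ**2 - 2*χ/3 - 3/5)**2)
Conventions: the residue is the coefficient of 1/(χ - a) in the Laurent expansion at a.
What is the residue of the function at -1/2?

At the order-1 pole -1/2 set g(χ) = (χ - (-1/2))*f(χ) = (2*χ/25 - 35/22)/(χ**2 - 2*χ/3 - 3/5)**2.
Simple pole: residue = g(a) at a = -1/2, which is -64584/11.

The residue is -64584/11.


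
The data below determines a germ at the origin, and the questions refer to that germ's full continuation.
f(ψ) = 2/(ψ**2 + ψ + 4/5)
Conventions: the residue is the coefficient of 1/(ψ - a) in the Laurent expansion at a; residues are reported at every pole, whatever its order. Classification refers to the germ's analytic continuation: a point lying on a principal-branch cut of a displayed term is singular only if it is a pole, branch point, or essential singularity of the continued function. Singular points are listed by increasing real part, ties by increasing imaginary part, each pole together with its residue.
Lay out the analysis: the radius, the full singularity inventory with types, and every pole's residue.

Denominator factor (ψ**2 + ψ + 4/5): discriminant -11/5, complex-conjugate roots (-1/2) + ((1/10)*sqrt(55))*i and (-1/2) - ((1/10)*sqrt(55))*i; poles of order 1, moduli (2/5)*sqrt(5) and (2/5)*sqrt(5).
The radius of convergence is the smallest modulus among the singular points: (2/5)*sqrt(5).
The factor ψ**2 + ψ + 4/5 splits as (ψ - a)(ψ - a') with a = (-1/2) - ((1/10)*sqrt(55))*i, a' = (-1/2) + ((1/10)*sqrt(55))*i. At the order-1 pole a set g(ψ) = (ψ - a)*f(ψ) = [2] / (ψ - a').
Simple pole: residue = g(a) at a = (-1/2) - ((1/10)*sqrt(55))*i, which is ((2/11)*sqrt(55))*i.
The factor ψ**2 + ψ + 4/5 splits as (ψ - a)(ψ - a') with a = (-1/2) + ((1/10)*sqrt(55))*i, a' = (-1/2) - ((1/10)*sqrt(55))*i. At the order-1 pole a set g(ψ) = (ψ - a)*f(ψ) = [2] / (ψ - a').
Simple pole: residue = g(a) at a = (-1/2) + ((1/10)*sqrt(55))*i, which is -((2/11)*sqrt(55))*i.
List the singular points by increasing real part (a conjugate pair: the negative imaginary part first).

Radius of convergence at 0: (2/5)*sqrt(5).
At (-1/2) - ((1/10)*sqrt(55))*i: a pole of order 1; residue ((2/11)*sqrt(55))*i.
At (-1/2) + ((1/10)*sqrt(55))*i: a pole of order 1; residue -((2/11)*sqrt(55))*i.


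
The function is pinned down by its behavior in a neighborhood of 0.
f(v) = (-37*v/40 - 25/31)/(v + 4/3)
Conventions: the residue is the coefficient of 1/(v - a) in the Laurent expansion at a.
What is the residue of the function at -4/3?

At the order-1 pole -4/3 set g(v) = (v - (-4/3))*f(v) = -37*v/40 - 25/31.
Simple pole: residue = g(a) at a = -4/3, which is 397/930.

The residue is 397/930.


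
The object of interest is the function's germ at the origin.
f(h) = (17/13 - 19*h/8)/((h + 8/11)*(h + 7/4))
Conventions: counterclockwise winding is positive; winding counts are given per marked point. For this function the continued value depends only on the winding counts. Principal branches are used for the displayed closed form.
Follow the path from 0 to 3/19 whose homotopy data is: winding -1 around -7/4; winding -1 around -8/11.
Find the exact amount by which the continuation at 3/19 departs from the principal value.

The function is rational, hence single-valued: continuing it around any pole returns the same value, so the difference is 0.

Continued minus principal equals 0.


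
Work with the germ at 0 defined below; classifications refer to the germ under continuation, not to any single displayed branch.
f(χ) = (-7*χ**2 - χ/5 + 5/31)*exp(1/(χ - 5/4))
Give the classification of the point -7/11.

The point is a regular point.

There is no denominator, hence no pole anywhere.
The essential point of exp(1/(χ - (5/4))) is 5/4, not -7/11.
So the germ continues analytically to -7/11.


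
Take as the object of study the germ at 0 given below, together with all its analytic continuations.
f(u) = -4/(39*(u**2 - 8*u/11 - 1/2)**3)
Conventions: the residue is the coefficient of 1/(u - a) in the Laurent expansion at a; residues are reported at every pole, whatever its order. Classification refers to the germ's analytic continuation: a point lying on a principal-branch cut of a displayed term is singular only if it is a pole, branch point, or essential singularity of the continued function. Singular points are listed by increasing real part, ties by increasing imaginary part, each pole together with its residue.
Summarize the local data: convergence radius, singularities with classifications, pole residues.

Radius of convergence at 0: -4/11 + (3/22)*sqrt(34).
At 4/11 - (3/22)*sqrt(34): a pole of order 3; residue (161051/15520167)*sqrt(34).
At 4/11 + (3/22)*sqrt(34): a pole of order 3; residue -(161051/15520167)*sqrt(34).

Denominator factor (u**2 - 8*u/11 - 1/2)^3: discriminant 306/121, real irrational roots 4/11 + (3/22)*sqrt(34) and 4/11 - (3/22)*sqrt(34); poles of order 3, moduli 4/11 + (3/22)*sqrt(34) and -4/11 + (3/22)*sqrt(34).
The radius of convergence is the smallest modulus among the singular points: -4/11 + (3/22)*sqrt(34).
The factor u**2 - 8*u/11 - 1/2 splits as (u - a)(u - a') with a = 4/11 - (3/22)*sqrt(34), a' = 4/11 + (3/22)*sqrt(34). At the order-3 pole a set g(u) = (u - a)^3*f(u) = [-4/39] / (u - a')^3.
Order-3 pole: residue = g''(a)/2; g''(4/11 - (3/22)*sqrt(34)) = (322102/15520167)*sqrt(34), so the residue is (161051/15520167)*sqrt(34).
The factor u**2 - 8*u/11 - 1/2 splits as (u - a)(u - a') with a = 4/11 + (3/22)*sqrt(34), a' = 4/11 - (3/22)*sqrt(34). At the order-3 pole a set g(u) = (u - a)^3*f(u) = [-4/39] / (u - a')^3.
Order-3 pole: residue = g''(a)/2; g''(4/11 + (3/22)*sqrt(34)) = -(322102/15520167)*sqrt(34), so the residue is -(161051/15520167)*sqrt(34).
List the singular points by increasing real part (a conjugate pair: the negative imaginary part first).


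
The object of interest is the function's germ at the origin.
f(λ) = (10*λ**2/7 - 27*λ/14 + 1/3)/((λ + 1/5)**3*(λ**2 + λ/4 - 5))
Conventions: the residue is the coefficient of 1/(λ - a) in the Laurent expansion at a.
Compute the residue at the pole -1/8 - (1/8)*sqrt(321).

The factor λ**2 + λ/4 - 5 splits as (λ - a)(λ - a') with a = -1/8 - (1/8)*sqrt(321), a' = -1/8 + (1/8)*sqrt(321). At the order-1 pole a set g(λ) = (λ - a)*f(λ) = [(10*λ**2/7 - 27*λ/14 + 1/3)/(λ + 1/5)**3] / (λ - a').
Simple pole: residue = g(a) at a = -1/8 - (1/8)*sqrt(321), which is 145747750/880260507 + (206754250/31395958083)*sqrt(321).

The residue is 145747750/880260507 + (206754250/31395958083)*sqrt(321).


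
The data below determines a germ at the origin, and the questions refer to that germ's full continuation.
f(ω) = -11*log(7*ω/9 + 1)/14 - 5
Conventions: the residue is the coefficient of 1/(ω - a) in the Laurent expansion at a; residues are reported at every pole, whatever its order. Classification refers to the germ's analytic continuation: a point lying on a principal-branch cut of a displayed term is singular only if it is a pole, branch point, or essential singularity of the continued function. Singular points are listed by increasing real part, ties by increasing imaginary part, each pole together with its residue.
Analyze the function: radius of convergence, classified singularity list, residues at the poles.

Radius of convergence at 0: 9/7.
At -9/7: a logarithmic branch point.

Branch term (-11/14)*log(1 - ω/(-9/7)): its argument vanishes at ω = -9/7, a logarithmic branch point, modulus 9/7.
The radius of convergence is the smallest modulus among the singular points: 9/7.


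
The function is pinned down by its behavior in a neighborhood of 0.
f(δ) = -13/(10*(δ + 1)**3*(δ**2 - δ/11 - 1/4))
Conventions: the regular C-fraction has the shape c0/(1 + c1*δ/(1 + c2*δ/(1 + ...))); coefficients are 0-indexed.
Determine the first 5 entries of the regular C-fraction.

Taylor coefficients (expand at 0): a_0 = 26/5, a_1 = -962/55, a_2 = 35308/605, a_3 = -190580/1331, a_4 = 26610662/73205.
c0 = a_0 = 26/5. Peel one level at a time: if S = 1 + c*δ/S' with S'(0) = 1, then c is the δ-coefficient of S and S' = c*δ/(S - 1).
S_1 = c0/f = 1 + (37/11)*δ + (1/11)*δ^2 + ...; c1 = 37/11.
S_2 = c1*δ/(S_1 - 1) = 1 + (-1/37)*δ + (4034/1369)*δ^2 + ...; c2 = -1/37.
S_3 = c2*δ/(S_2 - 1) = 1 + (4034/37)*δ + (12009)*δ^2 + ...; c3 = 4034/37.
S_4 = c3*δ/(S_3 - 1) = 1 + (-444333/4034)*δ + ...; c4 = -444333/4034.

The regular C-fraction coefficients are [26/5, 37/11, -1/37, 4034/37, -444333/4034].


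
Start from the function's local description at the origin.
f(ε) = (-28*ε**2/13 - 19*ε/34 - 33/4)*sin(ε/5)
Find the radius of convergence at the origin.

The factor sin(ε/5) is entire and contributes no finite singular point.
The polynomial part has no poles.
No finite singular points: the Taylor series at 0 converges everywhere.

The radius of convergence is infinite.


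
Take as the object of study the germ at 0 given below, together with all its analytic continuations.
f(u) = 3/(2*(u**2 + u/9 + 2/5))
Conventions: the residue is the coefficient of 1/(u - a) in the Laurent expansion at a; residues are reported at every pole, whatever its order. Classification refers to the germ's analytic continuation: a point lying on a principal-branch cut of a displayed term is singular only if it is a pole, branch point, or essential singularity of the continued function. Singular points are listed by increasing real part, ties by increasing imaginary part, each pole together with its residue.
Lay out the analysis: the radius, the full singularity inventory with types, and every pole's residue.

Denominator factor (u**2 + u/9 + 2/5): discriminant -643/405, complex-conjugate roots (-1/18) + ((1/90)*sqrt(3215))*i and (-1/18) - ((1/90)*sqrt(3215))*i; poles of order 1, moduli (1/5)*sqrt(10) and (1/5)*sqrt(10).
The radius of convergence is the smallest modulus among the singular points: (1/5)*sqrt(10).
The factor u**2 + u/9 + 2/5 splits as (u - a)(u - a') with a = (-1/18) - ((1/90)*sqrt(3215))*i, a' = (-1/18) + ((1/90)*sqrt(3215))*i. At the order-1 pole a set g(u) = (u - a)*f(u) = [3/2] / (u - a').
Simple pole: residue = g(a) at a = (-1/18) - ((1/90)*sqrt(3215))*i, which is ((27/1286)*sqrt(3215))*i.
The factor u**2 + u/9 + 2/5 splits as (u - a)(u - a') with a = (-1/18) + ((1/90)*sqrt(3215))*i, a' = (-1/18) - ((1/90)*sqrt(3215))*i. At the order-1 pole a set g(u) = (u - a)*f(u) = [3/2] / (u - a').
Simple pole: residue = g(a) at a = (-1/18) + ((1/90)*sqrt(3215))*i, which is -((27/1286)*sqrt(3215))*i.
List the singular points by increasing real part (a conjugate pair: the negative imaginary part first).

Radius of convergence at 0: (1/5)*sqrt(10).
At (-1/18) - ((1/90)*sqrt(3215))*i: a pole of order 1; residue ((27/1286)*sqrt(3215))*i.
At (-1/18) + ((1/90)*sqrt(3215))*i: a pole of order 1; residue -((27/1286)*sqrt(3215))*i.


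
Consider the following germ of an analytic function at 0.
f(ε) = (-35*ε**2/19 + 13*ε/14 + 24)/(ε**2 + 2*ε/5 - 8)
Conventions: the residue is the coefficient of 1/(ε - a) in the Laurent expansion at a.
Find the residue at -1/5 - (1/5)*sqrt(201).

The residue is 443/532 - (3959/35644)*sqrt(201).

The factor ε**2 + 2*ε/5 - 8 splits as (ε - a)(ε - a') with a = -1/5 - (1/5)*sqrt(201), a' = -1/5 + (1/5)*sqrt(201). At the order-1 pole a set g(ε) = (ε - a)*f(ε) = [-35*ε**2/19 + 13*ε/14 + 24] / (ε - a').
Simple pole: residue = g(a) at a = -1/5 - (1/5)*sqrt(201), which is 443/532 - (3959/35644)*sqrt(201).


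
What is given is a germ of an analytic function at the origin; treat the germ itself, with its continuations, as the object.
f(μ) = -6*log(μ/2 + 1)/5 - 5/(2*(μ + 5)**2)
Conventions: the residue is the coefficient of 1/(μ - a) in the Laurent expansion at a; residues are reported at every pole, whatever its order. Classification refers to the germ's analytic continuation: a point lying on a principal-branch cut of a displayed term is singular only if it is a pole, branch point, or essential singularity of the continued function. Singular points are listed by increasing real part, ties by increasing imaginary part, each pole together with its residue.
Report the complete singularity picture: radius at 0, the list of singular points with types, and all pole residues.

Denominator factor (μ + 5)^2: pole of order 2 at -5, modulus 5.
Branch term (-6/5)*log(1 - μ/(-2)): its argument vanishes at μ = -2, a logarithmic branch point, modulus 2.
The radius of convergence is the smallest modulus among the singular points: 2.
The branch term is analytic at -5 and contributes nothing to the residue; only the rational part matters.
At the order-2 pole -5 set g(μ) = (μ - (-5))^2*(rational part) = -5/2.
Order-2 pole: residue = g'(a); g'(-5) = 0, so the residue is 0.
List the singular points by increasing real part (a conjugate pair: the negative imaginary part first).

Radius of convergence at 0: 2.
At -5: a pole of order 2; residue 0.
At -2: a logarithmic branch point.


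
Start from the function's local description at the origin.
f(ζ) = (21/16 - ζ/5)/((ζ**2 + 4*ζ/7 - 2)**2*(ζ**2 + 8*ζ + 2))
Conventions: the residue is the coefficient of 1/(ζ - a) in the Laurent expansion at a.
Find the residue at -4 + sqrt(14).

The residue is 3123113/148839680 + (3359993/595358720)*sqrt(14).


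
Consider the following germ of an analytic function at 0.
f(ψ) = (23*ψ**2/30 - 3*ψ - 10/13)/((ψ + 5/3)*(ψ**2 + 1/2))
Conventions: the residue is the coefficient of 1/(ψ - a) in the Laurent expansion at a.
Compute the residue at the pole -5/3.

At the order-1 pole -5/3 set g(ψ) = (ψ - (-5/3))*f(ψ) = (23*ψ**2/30 - 3*ψ - 10/13)/(ψ**2 + 1/2).
Simple pole: residue = g(a) at a = -5/3, which is 4465/2301.

The residue is 4465/2301.


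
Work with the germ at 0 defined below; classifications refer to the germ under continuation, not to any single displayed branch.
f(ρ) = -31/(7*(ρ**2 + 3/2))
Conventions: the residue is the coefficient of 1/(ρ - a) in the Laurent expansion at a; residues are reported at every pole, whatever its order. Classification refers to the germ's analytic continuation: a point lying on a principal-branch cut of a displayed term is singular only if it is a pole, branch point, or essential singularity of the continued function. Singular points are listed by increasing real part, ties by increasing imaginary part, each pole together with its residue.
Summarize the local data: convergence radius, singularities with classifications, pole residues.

Denominator factor (ρ**2 + 3/2): discriminant -6, complex-conjugate roots ((1/2)*sqrt(6))*i and -((1/2)*sqrt(6))*i; poles of order 1, moduli (1/2)*sqrt(6) and (1/2)*sqrt(6).
The radius of convergence is the smallest modulus among the singular points: (1/2)*sqrt(6).
The factor ρ**2 + 3/2 splits as (ρ - a)(ρ - a') with a = -((1/2)*sqrt(6))*i, a' = ((1/2)*sqrt(6))*i. At the order-1 pole a set g(ρ) = (ρ - a)*f(ρ) = [-31/7] / (ρ - a').
Simple pole: residue = g(a) at a = -((1/2)*sqrt(6))*i, which is -((31/42)*sqrt(6))*i.
The factor ρ**2 + 3/2 splits as (ρ - a)(ρ - a') with a = ((1/2)*sqrt(6))*i, a' = -((1/2)*sqrt(6))*i. At the order-1 pole a set g(ρ) = (ρ - a)*f(ρ) = [-31/7] / (ρ - a').
Simple pole: residue = g(a) at a = ((1/2)*sqrt(6))*i, which is ((31/42)*sqrt(6))*i.
List the singular points by increasing real part (a conjugate pair: the negative imaginary part first).

Radius of convergence at 0: (1/2)*sqrt(6).
At -((1/2)*sqrt(6))*i: a pole of order 1; residue -((31/42)*sqrt(6))*i.
At ((1/2)*sqrt(6))*i: a pole of order 1; residue ((31/42)*sqrt(6))*i.


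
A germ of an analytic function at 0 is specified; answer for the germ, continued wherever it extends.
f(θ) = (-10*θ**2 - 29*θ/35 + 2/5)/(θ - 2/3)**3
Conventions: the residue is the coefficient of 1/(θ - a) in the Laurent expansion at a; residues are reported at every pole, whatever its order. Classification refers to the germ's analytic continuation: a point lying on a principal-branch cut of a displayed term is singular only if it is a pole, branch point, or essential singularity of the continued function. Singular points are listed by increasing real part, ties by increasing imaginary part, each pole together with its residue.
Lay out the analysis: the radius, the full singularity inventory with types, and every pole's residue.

Denominator factor (θ - 2/3)^3: pole of order 3 at 2/3, modulus 2/3.
The radius of convergence is the smallest modulus among the singular points: 2/3.
At the order-3 pole 2/3 set g(θ) = (θ - (2/3))^3*f(θ) = -10*θ**2 - 29*θ/35 + 2/5.
Order-3 pole: residue = g''(a)/2; g''(2/3) = -20, so the residue is -10.

Radius of convergence at 0: 2/3.
At 2/3: a pole of order 3; residue -10.


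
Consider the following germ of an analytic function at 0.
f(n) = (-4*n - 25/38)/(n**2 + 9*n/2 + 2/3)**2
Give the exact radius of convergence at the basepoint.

Denominator factor (n**2 + 9*n/2 + 2/3)^2: discriminant 211/12, real irrational roots -9/4 + (1/12)*sqrt(633) and -9/4 - (1/12)*sqrt(633); poles of order 2, moduli 9/4 - (1/12)*sqrt(633) and 9/4 + (1/12)*sqrt(633).
The radius of convergence is the smallest modulus among the singular points: 9/4 - (1/12)*sqrt(633).

The radius of convergence is 9/4 - (1/12)*sqrt(633).


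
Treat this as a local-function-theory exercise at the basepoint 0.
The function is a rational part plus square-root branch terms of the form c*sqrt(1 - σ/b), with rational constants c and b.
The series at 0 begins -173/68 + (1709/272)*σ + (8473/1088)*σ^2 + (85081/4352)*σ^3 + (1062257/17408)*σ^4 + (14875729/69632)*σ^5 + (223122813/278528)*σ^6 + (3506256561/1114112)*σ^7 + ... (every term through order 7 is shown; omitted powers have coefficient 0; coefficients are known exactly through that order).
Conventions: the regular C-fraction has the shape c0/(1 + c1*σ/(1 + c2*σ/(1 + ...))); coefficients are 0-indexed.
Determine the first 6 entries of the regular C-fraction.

The regular C-fraction coefficients are [-173/68, 1709/692, -2193255/591314, -37455365/88194654, -2293811255/1117295703, -73454303205/92989417112].

Taylor coefficients (read off): a_0 = -173/68, a_1 = 1709/272, a_2 = 8473/1088, a_3 = 85081/4352, a_4 = 1062257/17408, a_5 = 14875729/69632.
c0 = a_0 = -173/68. Peel one level at a time: if S = 1 + c*σ/S' with S'(0) = 1, then c is the σ-coefficient of S and S' = c*σ/(S - 1).
S_1 = c0/f = 1 + (1709/692)*σ + (2193255/239432)*σ^2 + ...; c1 = 1709/692.
S_2 = c1*σ/(S_1 - 1) = 1 + (-2193255/591314)*σ + (-18402925/11682724)*σ^2 + ...; c2 = -2193255/591314.
S_3 = c2*σ/(S_2 - 1) = 1 + (-37455365/88194654)*σ + (-1160998675/1331589618)*σ^2 + ...; c3 = -37455365/88194654.
S_4 = c3*σ/(S_3 - 1) = 1 + (-2293811255/1117295703)*σ + (-24325350575/14999812808)*σ^2 + ...; c4 = -2293811255/1117295703.
S_5 = c4*σ/(S_4 - 1) = 1 + (-73454303205/92989417112)*σ + ...; c5 = -73454303205/92989417112.


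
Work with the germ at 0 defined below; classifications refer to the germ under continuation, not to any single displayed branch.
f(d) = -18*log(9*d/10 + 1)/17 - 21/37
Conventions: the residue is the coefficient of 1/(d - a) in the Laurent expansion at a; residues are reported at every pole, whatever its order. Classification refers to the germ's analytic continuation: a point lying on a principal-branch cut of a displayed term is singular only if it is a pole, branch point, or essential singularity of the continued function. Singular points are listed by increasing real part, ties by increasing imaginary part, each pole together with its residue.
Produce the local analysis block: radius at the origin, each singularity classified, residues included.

Radius of convergence at 0: 10/9.
At -10/9: a logarithmic branch point.

Branch term (-18/17)*log(1 - d/(-10/9)): its argument vanishes at d = -10/9, a logarithmic branch point, modulus 10/9.
The radius of convergence is the smallest modulus among the singular points: 10/9.


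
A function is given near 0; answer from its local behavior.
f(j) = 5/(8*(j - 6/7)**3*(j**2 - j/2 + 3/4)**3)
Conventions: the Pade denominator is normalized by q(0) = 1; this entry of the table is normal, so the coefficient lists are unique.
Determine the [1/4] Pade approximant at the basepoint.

The Pade approximant has numerator coefficients [-1715/729, -33284720/12227517]; denominator coefficients [1, -145687/33546, 224817/22364, -18181549/1207656, 22404923/1811484].

Taylor coefficients needed (expand at 0): a_0 = -1715/729, a_1 = -18865/1458, a_2 = -142345/4374, a_3 = -3675245/78732, a_4 = -4333805/104976, a_5 = -25160765/629856.
Write the denominator as Q(j) = 1 + q1*j + q2*j^2 + q3*j^3 + q4*j^4. Requiring Q*f - P = O(j^6) with deg P <= 1 kills the coefficients of j^2..j^5 in Q*f:
  j^2: a_2 + q1*a_1 + q2*a_0 = 0, i.e. -142345/4374 + (-18865/1458)*q1 + (-1715/729)*q2 = 0.
  j^3: a_3 + q1*a_2 + q2*a_1 + q3*a_0 = 0, i.e. -3675245/78732 + (-142345/4374)*q1 + (-18865/1458)*q2 + (-1715/729)*q3 = 0.
  j^4: a_4 + q1*a_3 + q2*a_2 + q3*a_1 + q4*a_0 = 0, i.e. -4333805/104976 + (-3675245/78732)*q1 + (-142345/4374)*q2 + (-18865/1458)*q3 + (-1715/729)*q4 = 0.
  j^5: a_5 + q1*a_4 + q2*a_3 + q3*a_2 + q4*a_1 = 0, i.e. -25160765/629856 + (-4333805/104976)*q1 + (-3675245/78732)*q2 + (-142345/4374)*q3 + (-18865/1458)*q4 = 0.
Solving this linear system: q1 = -145687/33546, q2 = 224817/22364, q3 = -18181549/1207656, q4 = 22404923/1811484.
The numerator is Q*f truncated at degree 1: P0 = a_0 = -1715/729; P1 = a_1 + q1*a_0 = -33284720/12227517.


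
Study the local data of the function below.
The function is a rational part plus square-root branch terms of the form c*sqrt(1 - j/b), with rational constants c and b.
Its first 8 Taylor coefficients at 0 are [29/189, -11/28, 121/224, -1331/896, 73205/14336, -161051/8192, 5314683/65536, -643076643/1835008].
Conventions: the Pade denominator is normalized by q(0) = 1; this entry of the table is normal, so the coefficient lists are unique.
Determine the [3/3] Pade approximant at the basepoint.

Taylor coefficients needed (read off): a_0 = 29/189, a_1 = -11/28, a_2 = 121/224, a_3 = -1331/896, a_4 = 73205/14336, a_5 = -161051/8192, a_6 = 5314683/65536.
Write the denominator as Q(j) = 1 + q1*j + q2*j^2 + q3*j^3. Requiring Q*f - P = O(j^7) with deg P <= 3 kills the coefficients of j^4..j^6 in Q*f:
  j^4: a_4 + q1*a_3 + q2*a_2 + q3*a_1 = 0, i.e. 73205/14336 + (-1331/896)*q1 + (121/224)*q2 + (-11/28)*q3 = 0.
  j^5: a_5 + q1*a_4 + q2*a_3 + q3*a_2 = 0, i.e. -161051/8192 + (73205/14336)*q1 + (-1331/896)*q2 + (121/224)*q3 = 0.
  j^6: a_6 + q1*a_5 + q2*a_4 + q3*a_3 = 0, i.e. 5314683/65536 + (-161051/8192)*q1 + (73205/14336)*q2 + (-1331/896)*q3 = 0.
Solving this linear system: q1 = 55/8, q2 = 363/32, q3 = 1331/512.
The numerator is Q*f truncated at degree 3: P0 = a_0 = 29/189; P1 = a_1 + q1*a_0 = 143/216; P2 = a_2 + q1*a_1 + q2*a_0 = -121/288; P3 = a_3 + q1*a_2 + q2*a_1 + q3*a_0 = -25289/13824.

The Pade approximant has numerator coefficients [29/189, 143/216, -121/288, -25289/13824]; denominator coefficients [1, 55/8, 363/32, 1331/512].


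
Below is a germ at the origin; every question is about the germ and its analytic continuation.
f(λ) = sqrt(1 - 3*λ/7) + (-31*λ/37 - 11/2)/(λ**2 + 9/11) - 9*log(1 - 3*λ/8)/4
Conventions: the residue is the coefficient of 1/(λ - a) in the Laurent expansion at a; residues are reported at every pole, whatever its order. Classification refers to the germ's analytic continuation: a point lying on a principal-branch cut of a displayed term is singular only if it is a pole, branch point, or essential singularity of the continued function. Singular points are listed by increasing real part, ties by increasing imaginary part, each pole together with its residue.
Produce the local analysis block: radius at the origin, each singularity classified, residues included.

Denominator factor (λ**2 + 9/11): discriminant -36/11, complex-conjugate roots ((3/11)*sqrt(11))*i and -((3/11)*sqrt(11))*i; poles of order 1, moduli (3/11)*sqrt(11) and (3/11)*sqrt(11).
Branch term (1)*sqrt(1 - λ/(7/3)): its argument vanishes at λ = 7/3, a square-root branch point, modulus 7/3.
Branch term (-9/4)*log(1 - λ/(8/3)): its argument vanishes at λ = 8/3, a logarithmic branch point, modulus 8/3.
The radius of convergence is the smallest modulus among the singular points: (3/11)*sqrt(11).
The branch terms are analytic at -((3/11)*sqrt(11))*i and contribute nothing to the residue; only the rational part matters.
The factor λ**2 + 9/11 splits as (λ - a)(λ - a') with a = -((3/11)*sqrt(11))*i, a' = ((3/11)*sqrt(11))*i. At the order-1 pole a set g(λ) = (λ - a)*(rational part) = [-31*λ/37 - 11/2] / (λ - a').
Simple pole: residue = g(a) at a = -((3/11)*sqrt(11))*i, which is (-31/74) - ((11/12)*sqrt(11))*i.
The branch terms are analytic at ((3/11)*sqrt(11))*i and contribute nothing to the residue; only the rational part matters.
The factor λ**2 + 9/11 splits as (λ - a)(λ - a') with a = ((3/11)*sqrt(11))*i, a' = -((3/11)*sqrt(11))*i. At the order-1 pole a set g(λ) = (λ - a)*(rational part) = [-31*λ/37 - 11/2] / (λ - a').
Simple pole: residue = g(a) at a = ((3/11)*sqrt(11))*i, which is (-31/74) + ((11/12)*sqrt(11))*i.
List the singular points by increasing real part (a conjugate pair: the negative imaginary part first).

Radius of convergence at 0: (3/11)*sqrt(11).
At -((3/11)*sqrt(11))*i: a pole of order 1; residue (-31/74) - ((11/12)*sqrt(11))*i.
At ((3/11)*sqrt(11))*i: a pole of order 1; residue (-31/74) + ((11/12)*sqrt(11))*i.
At 7/3: an algebraic (square-root) branch point.
At 8/3: a logarithmic branch point.


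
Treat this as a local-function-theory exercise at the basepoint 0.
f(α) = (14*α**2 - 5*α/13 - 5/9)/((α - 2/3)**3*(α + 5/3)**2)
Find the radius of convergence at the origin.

The radius of convergence is 2/3.

Denominator factor (α - 2/3)^3: pole of order 3 at 2/3, modulus 2/3.
Denominator factor (α + 5/3)^2: pole of order 2 at -5/3, modulus 5/3.
The radius of convergence is the smallest modulus among the singular points: 2/3.


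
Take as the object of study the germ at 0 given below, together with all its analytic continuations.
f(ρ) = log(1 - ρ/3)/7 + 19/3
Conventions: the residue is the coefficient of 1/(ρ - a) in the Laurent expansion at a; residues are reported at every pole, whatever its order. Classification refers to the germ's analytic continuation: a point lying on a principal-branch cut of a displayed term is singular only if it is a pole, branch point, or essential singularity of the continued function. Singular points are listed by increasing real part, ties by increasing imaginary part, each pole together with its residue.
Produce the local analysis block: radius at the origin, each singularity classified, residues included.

Branch term (1/7)*log(1 - ρ/(3)): its argument vanishes at ρ = 3, a logarithmic branch point, modulus 3.
The radius of convergence is the smallest modulus among the singular points: 3.

Radius of convergence at 0: 3.
At 3: a logarithmic branch point.


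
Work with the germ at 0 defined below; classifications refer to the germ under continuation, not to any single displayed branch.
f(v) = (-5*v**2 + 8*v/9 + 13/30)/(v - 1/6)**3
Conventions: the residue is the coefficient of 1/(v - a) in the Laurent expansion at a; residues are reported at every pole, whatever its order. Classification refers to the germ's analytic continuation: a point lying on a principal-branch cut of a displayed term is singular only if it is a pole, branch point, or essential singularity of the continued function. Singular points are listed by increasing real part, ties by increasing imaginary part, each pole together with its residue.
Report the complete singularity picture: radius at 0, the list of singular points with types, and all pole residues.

Radius of convergence at 0: 1/6.
At 1/6: a pole of order 3; residue -5.

Denominator factor (v - 1/6)^3: pole of order 3 at 1/6, modulus 1/6.
The radius of convergence is the smallest modulus among the singular points: 1/6.
At the order-3 pole 1/6 set g(v) = (v - (1/6))^3*f(v) = -5*v**2 + 8*v/9 + 13/30.
Order-3 pole: residue = g''(a)/2; g''(1/6) = -10, so the residue is -5.


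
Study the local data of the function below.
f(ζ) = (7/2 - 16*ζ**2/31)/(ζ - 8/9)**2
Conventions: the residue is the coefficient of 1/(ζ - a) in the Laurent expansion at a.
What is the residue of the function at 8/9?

The residue is -256/279.

At the order-2 pole 8/9 set g(ζ) = (ζ - (8/9))^2*f(ζ) = 7/2 - 16*ζ**2/31.
Order-2 pole: residue = g'(a); g'(8/9) = -256/279, so the residue is -256/279.


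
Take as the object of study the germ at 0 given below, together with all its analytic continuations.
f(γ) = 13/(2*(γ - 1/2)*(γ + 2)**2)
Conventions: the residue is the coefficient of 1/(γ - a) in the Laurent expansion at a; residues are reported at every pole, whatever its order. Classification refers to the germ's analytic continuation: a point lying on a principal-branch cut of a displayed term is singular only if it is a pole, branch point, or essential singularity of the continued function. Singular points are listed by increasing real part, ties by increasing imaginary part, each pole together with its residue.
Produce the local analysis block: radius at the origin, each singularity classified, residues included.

Denominator factor (γ - 1/2): pole of order 1 at 1/2, modulus 1/2.
Denominator factor (γ + 2)^2: pole of order 2 at -2, modulus 2.
The radius of convergence is the smallest modulus among the singular points: 1/2.
At the order-2 pole -2 set g(γ) = (γ - (-2))^2*f(γ) = 13/(2*(γ - 1/2)).
Order-2 pole: residue = g'(a); g'(-2) = -26/25, so the residue is -26/25.
At the order-1 pole 1/2 set g(γ) = (γ - (1/2))*f(γ) = 13/(2*(γ + 2)**2).
Simple pole: residue = g(a) at a = 1/2, which is 26/25.
List the singular points by increasing real part (a conjugate pair: the negative imaginary part first).

Radius of convergence at 0: 1/2.
At -2: a pole of order 2; residue -26/25.
At 1/2: a pole of order 1; residue 26/25.


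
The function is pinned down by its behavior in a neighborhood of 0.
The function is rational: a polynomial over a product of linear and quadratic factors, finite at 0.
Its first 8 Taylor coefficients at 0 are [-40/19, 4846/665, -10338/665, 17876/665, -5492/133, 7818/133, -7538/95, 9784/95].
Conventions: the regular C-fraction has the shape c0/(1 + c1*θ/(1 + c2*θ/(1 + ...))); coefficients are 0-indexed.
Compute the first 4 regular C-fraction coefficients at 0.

Taylor coefficients (read off): a_0 = -40/19, a_1 = 4846/665, a_2 = -10338/665, a_3 = 17876/665.
c0 = a_0 = -40/19. Peel one level at a time: if S = 1 + c*θ/S' with S'(0) = 1, then c is the θ-coefficient of S and S' = c*θ/(S - 1).
S_1 = c0/f = 1 + (2423/700)*θ + (2252629/490000)*θ^2 + ...; c1 = 2423/700.
S_2 = c1*θ/(S_1 - 1) = 1 + (-2252629/1696100)*θ + (5061787/5870929)*θ^2 + ...; c2 = -2252629/1696100.
S_3 = c2*θ/(S_2 - 1) = 1 + (3543250900/5458120067)*θ + ...; c3 = 3543250900/5458120067.

The regular C-fraction coefficients are [-40/19, 2423/700, -2252629/1696100, 3543250900/5458120067].


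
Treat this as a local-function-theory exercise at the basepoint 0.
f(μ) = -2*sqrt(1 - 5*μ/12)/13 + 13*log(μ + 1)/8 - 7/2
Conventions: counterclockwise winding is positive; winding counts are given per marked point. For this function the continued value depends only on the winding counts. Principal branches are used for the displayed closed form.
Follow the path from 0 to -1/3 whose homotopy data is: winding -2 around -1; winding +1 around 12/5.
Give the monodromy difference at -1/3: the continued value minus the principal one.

Continued minus principal equals ((2/39)*sqrt(41)) - ((13/2)*pi)*i.

The rational part is single-valued and drops out of the difference; each branch term changes only by its own monodromy.
(-2/13)*sqrt(1 - μ/(12/5)): winding +1 is odd, the square root flips sign, contributing -2*(-2/13)*sqrt(1 - (-1/3)/(12/5)) = -2*(-2/13)*sqrt(41/36) = (2/39)*sqrt(41).
(13/8)*log(1 - μ/(-1)): each positive loop around -1 adds 2*pi*i to the log, so winding -2 contributes (13/8)*(-2)*2*pi*i = -(13/2)*pi*i.
Summing the contributions at μ = -1/3 gives ((2/39)*sqrt(41)) - ((13/2)*pi)*i.


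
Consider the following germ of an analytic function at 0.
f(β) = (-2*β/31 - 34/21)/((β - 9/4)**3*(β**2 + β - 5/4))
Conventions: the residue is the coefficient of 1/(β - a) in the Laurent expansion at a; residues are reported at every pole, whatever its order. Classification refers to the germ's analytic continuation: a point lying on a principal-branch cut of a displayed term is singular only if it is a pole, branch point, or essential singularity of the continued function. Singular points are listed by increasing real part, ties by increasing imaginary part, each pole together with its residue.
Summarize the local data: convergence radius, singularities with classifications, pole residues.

Denominator factor (β**2 + β - 5/4): discriminant 6, real irrational roots -1/2 + (1/2)*sqrt(6) and -1/2 - (1/2)*sqrt(6); poles of order 1, moduli -1/2 + (1/2)*sqrt(6) and 1/2 + (1/2)*sqrt(6).
Denominator factor (β - 9/4)^3: pole of order 3 at 9/4, modulus 9/4.
The radius of convergence is the smallest modulus among the singular points: -1/2 + (1/2)*sqrt(6).
The factor β**2 + β - 5/4 splits as (β - a)(β - a') with a = -1/2 - (1/2)*sqrt(6), a' = -1/2 + (1/2)*sqrt(6). At the order-1 pole a set g(β) = (β - a)*f(β) = [(-2*β/31 - 34/21)/(β - 9/4)**3] / (β - a').
Simple pole: residue = g(a) at a = -1/2 - (1/2)*sqrt(6), which is 18008000/198050041 - (73298656/1782450369)*sqrt(6).
The factor β**2 + β - 5/4 splits as (β - a)(β - a') with a = -1/2 + (1/2)*sqrt(6), a' = -1/2 - (1/2)*sqrt(6). At the order-1 pole a set g(β) = (β - a)*f(β) = [(-2*β/31 - 34/21)/(β - 9/4)**3] / (β - a').
Simple pole: residue = g(a) at a = -1/2 + (1/2)*sqrt(6), which is 18008000/198050041 + (73298656/1782450369)*sqrt(6).
At the order-3 pole 9/4 set g(β) = (β - (9/4))^3*f(β) = (-2*β/31 - 34/21)/(β**2 + β - 5/4).
Order-3 pole: residue = g''(a)/2; g''(9/4) = -72032000/198050041, so the residue is -36016000/198050041.
List the singular points by increasing real part (a conjugate pair: the negative imaginary part first).

Radius of convergence at 0: -1/2 + (1/2)*sqrt(6).
At -1/2 - (1/2)*sqrt(6): a pole of order 1; residue 18008000/198050041 - (73298656/1782450369)*sqrt(6).
At -1/2 + (1/2)*sqrt(6): a pole of order 1; residue 18008000/198050041 + (73298656/1782450369)*sqrt(6).
At 9/4: a pole of order 3; residue -36016000/198050041.


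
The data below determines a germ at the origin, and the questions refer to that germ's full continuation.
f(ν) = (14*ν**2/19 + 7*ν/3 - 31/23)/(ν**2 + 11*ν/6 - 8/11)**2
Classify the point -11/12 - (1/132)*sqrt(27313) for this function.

The denominator factor ν**2 + 11*ν/6 - 8/11 vanishes at -11/12 - (1/132)*sqrt(27313) and appears to the power 2; the numerator there equals -74089/43263 - (14/1881)*sqrt(27313), nonzero, and no other factor vanishes.
Hence a pole whose order is the multiplicity, 2.

The point is a pole of order 2.


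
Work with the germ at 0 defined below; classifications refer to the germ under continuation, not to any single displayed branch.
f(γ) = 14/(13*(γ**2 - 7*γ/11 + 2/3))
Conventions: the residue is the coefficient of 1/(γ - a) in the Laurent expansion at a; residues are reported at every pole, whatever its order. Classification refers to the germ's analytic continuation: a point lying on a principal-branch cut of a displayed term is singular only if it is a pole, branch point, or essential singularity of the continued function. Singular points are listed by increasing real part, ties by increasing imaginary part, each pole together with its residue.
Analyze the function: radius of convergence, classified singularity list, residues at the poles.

Radius of convergence at 0: (1/3)*sqrt(6).
At (7/22) - ((1/66)*sqrt(2463))*i: a pole of order 1; residue ((154/10673)*sqrt(2463))*i.
At (7/22) + ((1/66)*sqrt(2463))*i: a pole of order 1; residue -((154/10673)*sqrt(2463))*i.

Denominator factor (γ**2 - 7*γ/11 + 2/3): discriminant -821/363, complex-conjugate roots (7/22) + ((1/66)*sqrt(2463))*i and (7/22) - ((1/66)*sqrt(2463))*i; poles of order 1, moduli (1/3)*sqrt(6) and (1/3)*sqrt(6).
The radius of convergence is the smallest modulus among the singular points: (1/3)*sqrt(6).
The factor γ**2 - 7*γ/11 + 2/3 splits as (γ - a)(γ - a') with a = (7/22) - ((1/66)*sqrt(2463))*i, a' = (7/22) + ((1/66)*sqrt(2463))*i. At the order-1 pole a set g(γ) = (γ - a)*f(γ) = [14/13] / (γ - a').
Simple pole: residue = g(a) at a = (7/22) - ((1/66)*sqrt(2463))*i, which is ((154/10673)*sqrt(2463))*i.
The factor γ**2 - 7*γ/11 + 2/3 splits as (γ - a)(γ - a') with a = (7/22) + ((1/66)*sqrt(2463))*i, a' = (7/22) - ((1/66)*sqrt(2463))*i. At the order-1 pole a set g(γ) = (γ - a)*f(γ) = [14/13] / (γ - a').
Simple pole: residue = g(a) at a = (7/22) + ((1/66)*sqrt(2463))*i, which is -((154/10673)*sqrt(2463))*i.
List the singular points by increasing real part (a conjugate pair: the negative imaginary part first).
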